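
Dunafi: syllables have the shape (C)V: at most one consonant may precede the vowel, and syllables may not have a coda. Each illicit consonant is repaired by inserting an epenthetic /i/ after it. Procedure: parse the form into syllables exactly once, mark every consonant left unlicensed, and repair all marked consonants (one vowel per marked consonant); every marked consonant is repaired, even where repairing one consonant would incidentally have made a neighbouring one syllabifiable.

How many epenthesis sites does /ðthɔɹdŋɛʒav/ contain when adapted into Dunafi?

5

The unsyllabifiable consonants are /ð/, /t/, /ɹ/, /d/, /v/; each receives one epenthetic vowel.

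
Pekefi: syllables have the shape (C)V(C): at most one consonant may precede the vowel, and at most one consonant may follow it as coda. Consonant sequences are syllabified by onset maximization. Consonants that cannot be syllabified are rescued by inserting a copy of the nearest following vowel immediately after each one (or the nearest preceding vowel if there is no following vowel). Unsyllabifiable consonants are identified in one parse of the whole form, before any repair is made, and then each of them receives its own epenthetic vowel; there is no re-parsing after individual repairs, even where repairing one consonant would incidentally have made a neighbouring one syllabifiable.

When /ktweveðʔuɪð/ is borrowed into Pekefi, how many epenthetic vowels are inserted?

The unsyllabifiable consonants are /k/, /t/; each receives one epenthetic vowel.

2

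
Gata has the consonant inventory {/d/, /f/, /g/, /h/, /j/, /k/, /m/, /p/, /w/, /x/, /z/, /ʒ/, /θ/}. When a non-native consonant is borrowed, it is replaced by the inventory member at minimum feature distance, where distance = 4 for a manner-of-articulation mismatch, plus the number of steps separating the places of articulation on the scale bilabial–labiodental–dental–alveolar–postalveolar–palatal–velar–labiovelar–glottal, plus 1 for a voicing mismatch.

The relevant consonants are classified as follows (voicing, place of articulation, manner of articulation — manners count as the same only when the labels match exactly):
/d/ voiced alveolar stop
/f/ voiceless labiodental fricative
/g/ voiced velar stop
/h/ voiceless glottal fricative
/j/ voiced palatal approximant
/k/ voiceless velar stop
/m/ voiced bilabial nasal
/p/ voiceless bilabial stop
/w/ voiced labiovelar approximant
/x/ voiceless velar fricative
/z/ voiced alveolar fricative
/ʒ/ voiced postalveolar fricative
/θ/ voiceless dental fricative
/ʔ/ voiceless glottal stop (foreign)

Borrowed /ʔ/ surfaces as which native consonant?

k

/k/ is closest: same manner (stop), place distance 2 (glottal→velar), same voicing; total 2. Next closest is /g/ at distance 3.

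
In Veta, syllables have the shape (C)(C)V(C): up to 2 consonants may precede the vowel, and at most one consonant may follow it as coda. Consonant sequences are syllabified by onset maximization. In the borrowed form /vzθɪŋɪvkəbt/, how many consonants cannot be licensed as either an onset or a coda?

The consonants /v/, /t/ cannot be parsed into a legal (C)(C)V(C) syllable (at most one coda consonant is licensed; onsets may contain at most 2 consonants).

2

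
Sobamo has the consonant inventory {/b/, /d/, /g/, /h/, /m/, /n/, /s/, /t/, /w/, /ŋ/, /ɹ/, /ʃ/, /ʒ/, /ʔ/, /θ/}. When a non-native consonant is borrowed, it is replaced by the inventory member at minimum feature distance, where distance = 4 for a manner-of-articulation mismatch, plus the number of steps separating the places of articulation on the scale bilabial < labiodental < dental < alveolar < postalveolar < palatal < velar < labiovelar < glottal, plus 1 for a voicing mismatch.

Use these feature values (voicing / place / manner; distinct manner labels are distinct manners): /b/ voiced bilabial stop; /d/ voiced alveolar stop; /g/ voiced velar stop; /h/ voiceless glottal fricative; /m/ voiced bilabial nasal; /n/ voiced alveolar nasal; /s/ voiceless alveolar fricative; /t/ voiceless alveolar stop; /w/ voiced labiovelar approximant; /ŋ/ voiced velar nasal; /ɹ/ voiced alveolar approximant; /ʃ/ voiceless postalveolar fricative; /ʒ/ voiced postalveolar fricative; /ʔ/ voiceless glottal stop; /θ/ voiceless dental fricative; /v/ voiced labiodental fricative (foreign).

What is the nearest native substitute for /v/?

θ

/θ/ is closest: same manner (fricative), place distance 1 (labiodental→dental), voicing differs (+1); total 2. Next closest is /s/ at distance 3.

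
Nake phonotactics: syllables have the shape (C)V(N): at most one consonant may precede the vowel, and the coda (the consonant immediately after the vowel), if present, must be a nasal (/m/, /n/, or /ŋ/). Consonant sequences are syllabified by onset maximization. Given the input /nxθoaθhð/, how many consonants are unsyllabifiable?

The consonants /n/, /x/, /θ/, /h/, /ð/ cannot be parsed into a legal (C)V(N) syllable (only a nasal (/m/, /n/, or /ŋ/) is licensed in coda position; onsets are limited to one consonant).

5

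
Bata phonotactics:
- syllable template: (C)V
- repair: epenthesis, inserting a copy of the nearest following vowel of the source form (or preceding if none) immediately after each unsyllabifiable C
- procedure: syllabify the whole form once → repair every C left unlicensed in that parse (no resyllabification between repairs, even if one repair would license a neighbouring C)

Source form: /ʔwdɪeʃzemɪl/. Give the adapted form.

ʔɪwɪdɪeʃezemɪlɪ

Under (C)V, the unsyllabifiable consonants are /ʔ/, /w/, /ʃ/, /l/ (no codas are permitted; onsets are limited to one consonant).
Epenthesis after each stranded consonant: /ʔ/ → /ʔɪ/, /w/ → /wɪ/, /ʃ/ → /ʃe/, /l/ → /lɪ/.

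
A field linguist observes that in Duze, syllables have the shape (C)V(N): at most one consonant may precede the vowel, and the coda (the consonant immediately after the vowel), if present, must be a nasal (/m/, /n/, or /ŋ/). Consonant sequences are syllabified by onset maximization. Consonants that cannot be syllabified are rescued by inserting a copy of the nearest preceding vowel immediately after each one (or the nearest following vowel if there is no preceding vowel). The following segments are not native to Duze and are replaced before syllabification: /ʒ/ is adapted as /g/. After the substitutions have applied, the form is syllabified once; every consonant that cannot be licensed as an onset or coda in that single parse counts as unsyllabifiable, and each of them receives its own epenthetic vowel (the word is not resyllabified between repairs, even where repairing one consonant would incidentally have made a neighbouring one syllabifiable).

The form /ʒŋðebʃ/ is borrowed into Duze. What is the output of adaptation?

Substitution: /ʒ/ → /g/, giving /gŋðebʃ/.
Syllabifying with onset maximization leaves /g/, /ŋ/, /b/, /ʃ/ stranded (only a nasal (/m/, /n/, or /ŋ/) is licensed in coda position; onsets are limited to one consonant).
Inserting the epenthetic vowel yields /g/ → /ge/, /ŋ/ → /ŋe/, /b/ → /be/, /ʃ/ → /ʃe/.

geŋeðebeʃe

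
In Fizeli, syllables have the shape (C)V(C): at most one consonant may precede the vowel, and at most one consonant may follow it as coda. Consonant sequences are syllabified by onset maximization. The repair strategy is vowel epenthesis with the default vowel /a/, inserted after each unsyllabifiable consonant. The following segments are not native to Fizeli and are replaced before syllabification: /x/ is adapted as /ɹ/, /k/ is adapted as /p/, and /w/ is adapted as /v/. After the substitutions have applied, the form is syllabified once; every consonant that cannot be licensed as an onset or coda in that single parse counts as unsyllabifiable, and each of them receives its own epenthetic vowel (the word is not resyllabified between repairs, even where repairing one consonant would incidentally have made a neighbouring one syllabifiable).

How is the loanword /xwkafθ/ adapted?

ɹavapafθa

Substitution: /x/ → /ɹ/, /w/ → /v/, /k/ → /p/, giving /ɹvpafθ/.
The consonants /ɹ/, /v/, /θ/ cannot be parsed into a legal (C)V(C) syllable (at most one coda consonant is licensed; onsets are limited to one consonant).
Inserting the epenthetic vowel yields /ɹ/ → /ɹa/, /v/ → /va/, /θ/ → /θa/.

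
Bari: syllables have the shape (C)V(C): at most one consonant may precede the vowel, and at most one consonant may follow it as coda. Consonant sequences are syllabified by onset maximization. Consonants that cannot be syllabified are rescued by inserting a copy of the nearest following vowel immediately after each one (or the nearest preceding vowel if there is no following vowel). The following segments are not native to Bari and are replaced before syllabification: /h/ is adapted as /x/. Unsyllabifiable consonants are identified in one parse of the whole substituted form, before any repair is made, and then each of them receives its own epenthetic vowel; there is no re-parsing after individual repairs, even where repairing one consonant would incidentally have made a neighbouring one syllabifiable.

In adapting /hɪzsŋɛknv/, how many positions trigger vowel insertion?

After substitution the input is /xɪzsŋɛknv/.
The unsyllabifiable consonants are /s/, /n/, /v/; each receives one epenthetic vowel.

3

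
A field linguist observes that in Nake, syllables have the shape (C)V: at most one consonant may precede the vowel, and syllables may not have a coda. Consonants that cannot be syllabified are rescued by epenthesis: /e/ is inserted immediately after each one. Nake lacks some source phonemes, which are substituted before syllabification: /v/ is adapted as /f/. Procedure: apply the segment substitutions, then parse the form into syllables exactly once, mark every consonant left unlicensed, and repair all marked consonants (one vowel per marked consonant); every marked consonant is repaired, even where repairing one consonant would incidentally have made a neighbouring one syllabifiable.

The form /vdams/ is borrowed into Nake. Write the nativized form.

Substitution: /v/ → /f/, giving /fdams/.
The consonants /f/, /m/, /s/ cannot be parsed into a legal (C)V syllable (no codas are permitted; onsets are limited to one consonant).
Each unlicensed consonant becomes the onset of a new syllable: /f/ → /fe/, /m/ → /me/, /s/ → /se/.

fedamese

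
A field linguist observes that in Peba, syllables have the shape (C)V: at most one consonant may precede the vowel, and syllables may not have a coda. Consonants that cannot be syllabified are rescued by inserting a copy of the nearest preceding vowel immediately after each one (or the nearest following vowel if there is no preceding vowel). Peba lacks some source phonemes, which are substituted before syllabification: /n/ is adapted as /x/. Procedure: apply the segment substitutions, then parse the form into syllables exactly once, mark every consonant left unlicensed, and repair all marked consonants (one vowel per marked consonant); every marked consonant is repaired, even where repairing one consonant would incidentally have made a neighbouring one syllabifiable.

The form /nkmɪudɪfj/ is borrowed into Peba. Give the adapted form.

xɪkɪmɪudɪfɪjɪ

Substitution: /n/ → /x/, giving /xkmɪudɪfj/.
The consonants /x/, /k/, /f/, /j/ cannot be parsed into a legal (C)V syllable (no codas are permitted; onsets are limited to one consonant).
Inserting the epenthetic vowel yields /x/ → /xɪ/, /k/ → /kɪ/, /f/ → /fɪ/, /j/ → /jɪ/.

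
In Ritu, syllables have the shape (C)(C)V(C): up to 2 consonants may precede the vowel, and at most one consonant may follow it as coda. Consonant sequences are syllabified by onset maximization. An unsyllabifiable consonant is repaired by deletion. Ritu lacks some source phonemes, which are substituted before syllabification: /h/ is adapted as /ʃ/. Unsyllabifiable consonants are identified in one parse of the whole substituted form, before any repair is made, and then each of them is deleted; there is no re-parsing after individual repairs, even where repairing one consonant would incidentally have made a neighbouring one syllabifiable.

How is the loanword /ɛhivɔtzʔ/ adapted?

Substitution: /h/ → /ʃ/, giving /ɛʃivɔtzʔ/.
The consonants /z/, /ʔ/ cannot be parsed into a legal (C)(C)V(C) syllable (at most one coda consonant is licensed; onsets may contain at most 2 consonants).
Each unlicensed consonant is deleted: /z/, /ʔ/.

ɛʃivɔt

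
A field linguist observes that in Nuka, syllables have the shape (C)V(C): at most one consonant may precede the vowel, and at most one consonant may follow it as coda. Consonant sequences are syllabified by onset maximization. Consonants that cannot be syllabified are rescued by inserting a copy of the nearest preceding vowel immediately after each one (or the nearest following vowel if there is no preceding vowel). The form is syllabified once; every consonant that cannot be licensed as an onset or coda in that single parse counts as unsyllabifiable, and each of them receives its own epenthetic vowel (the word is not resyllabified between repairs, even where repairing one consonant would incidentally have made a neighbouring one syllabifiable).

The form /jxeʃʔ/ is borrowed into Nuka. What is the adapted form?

jexeʃʔe

Under (C)V(C), the unsyllabifiable consonants are /j/, /ʔ/ (at most one coda consonant is licensed; onsets are limited to one consonant).
Each unlicensed consonant becomes the onset of a new syllable: /j/ → /je/, /ʔ/ → /ʔe/.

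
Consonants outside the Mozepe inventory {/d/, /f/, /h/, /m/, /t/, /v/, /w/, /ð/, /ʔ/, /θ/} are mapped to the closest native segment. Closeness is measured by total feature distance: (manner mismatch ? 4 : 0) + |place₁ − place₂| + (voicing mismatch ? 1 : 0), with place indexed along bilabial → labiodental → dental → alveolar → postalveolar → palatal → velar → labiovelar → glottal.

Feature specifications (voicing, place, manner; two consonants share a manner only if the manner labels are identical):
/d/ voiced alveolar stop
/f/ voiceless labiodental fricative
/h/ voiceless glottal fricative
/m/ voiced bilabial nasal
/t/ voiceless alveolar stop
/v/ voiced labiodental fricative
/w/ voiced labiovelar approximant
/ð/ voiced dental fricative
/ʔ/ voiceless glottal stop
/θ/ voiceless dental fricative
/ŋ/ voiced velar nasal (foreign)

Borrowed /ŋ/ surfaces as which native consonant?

w

/w/ is closest: manner differs (nasal→approximant, +4), place distance 1 (velar→labiovelar), same voicing; total 5. Next closest is /m/ at distance 6.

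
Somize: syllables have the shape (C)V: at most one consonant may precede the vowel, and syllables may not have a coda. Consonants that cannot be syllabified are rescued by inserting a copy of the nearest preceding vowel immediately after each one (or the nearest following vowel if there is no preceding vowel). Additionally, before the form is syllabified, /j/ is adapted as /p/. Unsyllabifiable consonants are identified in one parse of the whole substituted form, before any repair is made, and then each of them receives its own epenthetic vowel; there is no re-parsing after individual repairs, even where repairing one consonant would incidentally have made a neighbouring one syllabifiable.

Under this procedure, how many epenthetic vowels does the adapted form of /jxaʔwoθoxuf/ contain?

3

After substitution the input is /pxaʔwoθoxuf/.
The unsyllabifiable consonants are /p/, /ʔ/, /f/; each receives one epenthetic vowel.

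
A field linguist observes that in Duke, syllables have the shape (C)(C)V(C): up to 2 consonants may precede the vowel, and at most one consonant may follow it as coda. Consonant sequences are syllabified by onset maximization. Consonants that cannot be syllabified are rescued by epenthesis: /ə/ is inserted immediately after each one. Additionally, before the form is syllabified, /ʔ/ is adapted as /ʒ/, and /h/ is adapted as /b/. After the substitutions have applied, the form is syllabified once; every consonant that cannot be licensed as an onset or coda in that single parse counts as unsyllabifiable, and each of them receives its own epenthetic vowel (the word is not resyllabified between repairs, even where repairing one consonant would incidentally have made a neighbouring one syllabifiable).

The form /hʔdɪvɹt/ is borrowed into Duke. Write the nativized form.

bəʒdɪvɹətə

Substitution: /h/ → /b/, /ʔ/ → /ʒ/, giving /bʒdɪvɹt/.
The consonants /b/, /ɹ/, /t/ cannot be parsed into a legal (C)(C)V(C) syllable (at most one coda consonant is licensed; onsets may contain at most 2 consonants).
Inserting the epenthetic vowel yields /b/ → /bə/, /ɹ/ → /ɹə/, /t/ → /tə/.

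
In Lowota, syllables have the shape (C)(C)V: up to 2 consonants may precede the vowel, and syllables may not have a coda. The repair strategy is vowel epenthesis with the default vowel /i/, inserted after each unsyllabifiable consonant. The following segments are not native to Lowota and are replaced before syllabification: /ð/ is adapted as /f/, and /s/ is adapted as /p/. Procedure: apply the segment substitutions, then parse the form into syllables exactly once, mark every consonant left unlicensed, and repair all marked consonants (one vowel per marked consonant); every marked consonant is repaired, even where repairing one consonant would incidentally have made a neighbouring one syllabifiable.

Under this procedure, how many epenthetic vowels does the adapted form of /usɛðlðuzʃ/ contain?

3

After substitution the input is /upɛflfuzʃ/.
The unsyllabifiable consonants are /f/, /z/, /ʃ/; each receives one epenthetic vowel.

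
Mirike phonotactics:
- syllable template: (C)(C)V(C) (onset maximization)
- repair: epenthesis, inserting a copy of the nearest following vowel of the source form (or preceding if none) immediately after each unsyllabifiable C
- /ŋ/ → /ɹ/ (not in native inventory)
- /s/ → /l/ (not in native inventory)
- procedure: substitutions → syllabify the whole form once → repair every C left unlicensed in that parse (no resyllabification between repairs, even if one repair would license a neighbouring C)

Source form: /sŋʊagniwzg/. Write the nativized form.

Substitution: /s/ → /l/, /ŋ/ → /ɹ/, giving /lɹʊagniwzg/.
Under (C)(C)V(C), the unsyllabifiable consonants are /z/, /g/ (at most one coda consonant is licensed; onsets may contain at most 2 consonants).
Epenthesis after each stranded consonant: /z/ → /zi/, /g/ → /gi/.

lɹʊagniwzigi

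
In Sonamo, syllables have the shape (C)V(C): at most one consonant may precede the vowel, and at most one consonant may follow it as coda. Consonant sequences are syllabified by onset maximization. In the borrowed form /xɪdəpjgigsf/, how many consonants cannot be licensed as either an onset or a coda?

3

The consonants /j/, /s/, /f/ cannot be parsed into a legal (C)V(C) syllable (at most one coda consonant is licensed; onsets are limited to one consonant).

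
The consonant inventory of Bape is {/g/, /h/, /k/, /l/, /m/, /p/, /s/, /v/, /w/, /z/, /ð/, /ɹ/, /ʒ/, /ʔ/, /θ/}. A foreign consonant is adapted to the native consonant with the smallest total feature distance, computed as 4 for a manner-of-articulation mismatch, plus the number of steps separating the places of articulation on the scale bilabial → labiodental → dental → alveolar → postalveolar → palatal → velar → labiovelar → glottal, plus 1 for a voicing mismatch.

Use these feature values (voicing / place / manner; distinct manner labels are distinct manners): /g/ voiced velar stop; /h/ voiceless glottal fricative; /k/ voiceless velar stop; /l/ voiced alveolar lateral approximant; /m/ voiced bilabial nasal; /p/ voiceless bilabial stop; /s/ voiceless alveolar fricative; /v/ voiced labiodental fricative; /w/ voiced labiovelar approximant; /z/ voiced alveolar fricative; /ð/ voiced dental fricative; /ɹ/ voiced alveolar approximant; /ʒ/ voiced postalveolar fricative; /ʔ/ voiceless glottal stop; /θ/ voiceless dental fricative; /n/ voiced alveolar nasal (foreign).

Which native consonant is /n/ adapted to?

/m/ is closest: same manner (nasal), place distance 3 (alveolar→bilabial), same voicing; total 3. Next closest is /l/ at distance 4.

m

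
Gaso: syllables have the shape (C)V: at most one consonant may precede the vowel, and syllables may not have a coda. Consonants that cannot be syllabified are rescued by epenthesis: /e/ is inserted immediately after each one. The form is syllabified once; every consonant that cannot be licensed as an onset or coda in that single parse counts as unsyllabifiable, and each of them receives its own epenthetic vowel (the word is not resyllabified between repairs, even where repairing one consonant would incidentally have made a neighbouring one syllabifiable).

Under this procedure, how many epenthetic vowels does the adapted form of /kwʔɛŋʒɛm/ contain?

The unsyllabifiable consonants are /k/, /w/, /ŋ/, /m/; each receives one epenthetic vowel.

4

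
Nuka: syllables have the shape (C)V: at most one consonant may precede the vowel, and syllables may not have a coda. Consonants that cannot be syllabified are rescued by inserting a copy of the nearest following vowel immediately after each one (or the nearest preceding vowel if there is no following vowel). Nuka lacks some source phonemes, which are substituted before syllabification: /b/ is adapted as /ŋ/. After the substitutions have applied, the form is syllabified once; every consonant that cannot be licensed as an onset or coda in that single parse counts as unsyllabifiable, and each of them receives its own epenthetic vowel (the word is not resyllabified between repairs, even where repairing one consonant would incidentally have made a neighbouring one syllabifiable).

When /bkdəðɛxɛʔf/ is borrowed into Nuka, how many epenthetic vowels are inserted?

After substitution the input is /ŋkdəðɛxɛʔf/.
The unsyllabifiable consonants are /ŋ/, /k/, /ʔ/, /f/; each receives one epenthetic vowel.

4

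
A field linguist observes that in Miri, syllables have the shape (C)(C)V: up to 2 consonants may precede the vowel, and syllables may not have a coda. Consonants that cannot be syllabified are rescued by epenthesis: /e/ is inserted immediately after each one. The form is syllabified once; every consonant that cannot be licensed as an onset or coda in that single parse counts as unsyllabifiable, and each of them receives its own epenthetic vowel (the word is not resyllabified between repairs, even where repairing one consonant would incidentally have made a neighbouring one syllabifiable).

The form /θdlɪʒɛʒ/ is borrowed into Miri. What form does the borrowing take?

θedlɪʒɛʒe

Under (C)(C)V, the unsyllabifiable consonants are /θ/, /ʒ/ (no codas are permitted; onsets may contain at most 2 consonants).
Epenthesis after each stranded consonant: /θ/ → /θe/, /ʒ/ → /ʒe/.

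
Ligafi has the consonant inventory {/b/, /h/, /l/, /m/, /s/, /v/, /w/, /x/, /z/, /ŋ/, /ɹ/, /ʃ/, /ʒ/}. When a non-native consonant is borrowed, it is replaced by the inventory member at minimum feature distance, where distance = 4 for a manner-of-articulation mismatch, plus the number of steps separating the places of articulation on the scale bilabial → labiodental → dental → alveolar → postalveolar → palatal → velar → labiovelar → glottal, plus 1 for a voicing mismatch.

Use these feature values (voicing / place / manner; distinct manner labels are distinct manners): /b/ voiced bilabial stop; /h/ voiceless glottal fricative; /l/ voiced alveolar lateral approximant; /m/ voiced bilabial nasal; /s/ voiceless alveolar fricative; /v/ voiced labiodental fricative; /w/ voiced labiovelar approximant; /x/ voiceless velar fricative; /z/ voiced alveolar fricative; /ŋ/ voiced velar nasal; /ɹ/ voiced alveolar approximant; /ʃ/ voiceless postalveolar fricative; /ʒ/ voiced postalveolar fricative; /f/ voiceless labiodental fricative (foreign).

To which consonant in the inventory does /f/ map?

/v/ is closest: same manner (fricative), place distance 0 (labiodental→labiodental), voicing differs (+1); total 1. Next closest is /s/ at distance 2.

v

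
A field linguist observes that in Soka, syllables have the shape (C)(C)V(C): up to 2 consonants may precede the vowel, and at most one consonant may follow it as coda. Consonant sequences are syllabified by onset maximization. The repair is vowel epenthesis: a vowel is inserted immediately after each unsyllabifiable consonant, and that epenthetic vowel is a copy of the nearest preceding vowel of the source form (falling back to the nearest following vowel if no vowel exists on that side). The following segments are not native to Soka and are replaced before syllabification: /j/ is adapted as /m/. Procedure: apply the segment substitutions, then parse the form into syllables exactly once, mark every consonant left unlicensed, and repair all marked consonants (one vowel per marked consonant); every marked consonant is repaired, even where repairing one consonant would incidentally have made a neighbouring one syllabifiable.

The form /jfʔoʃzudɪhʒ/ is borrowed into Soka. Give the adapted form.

Substitution: /j/ → /m/, giving /mfʔoʃzudɪhʒ/.
Syllabifying with onset maximization leaves /m/, /ʒ/ stranded (at most one coda consonant is licensed; onsets may contain at most 2 consonants).
Each unlicensed consonant becomes the onset of a new syllable: /m/ → /mo/, /ʒ/ → /ʒɪ/.

mofʔoʃzudɪhʒɪ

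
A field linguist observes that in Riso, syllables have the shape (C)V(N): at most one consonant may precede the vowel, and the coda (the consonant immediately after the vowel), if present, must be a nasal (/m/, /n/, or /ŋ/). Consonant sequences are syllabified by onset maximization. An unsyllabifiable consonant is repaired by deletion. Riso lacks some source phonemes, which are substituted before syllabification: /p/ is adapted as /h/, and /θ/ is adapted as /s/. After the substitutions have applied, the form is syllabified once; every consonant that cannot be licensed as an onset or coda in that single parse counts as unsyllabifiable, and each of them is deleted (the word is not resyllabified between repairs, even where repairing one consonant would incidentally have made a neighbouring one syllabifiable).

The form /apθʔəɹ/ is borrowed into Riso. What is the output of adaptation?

Substitution: /p/ → /h/, /θ/ → /s/, giving /ahsʔəɹ/.
Under (C)V(N), the unsyllabifiable consonants are /h/, /s/, /ɹ/ (only a nasal (/m/, /n/, or /ŋ/) is licensed in coda position; onsets are limited to one consonant).
Deleting the stranded consonants removes /h/, /s/, /ɹ/.

aʔə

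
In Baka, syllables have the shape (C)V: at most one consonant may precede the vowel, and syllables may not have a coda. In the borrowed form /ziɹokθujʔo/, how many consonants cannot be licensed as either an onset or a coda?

2

Syllabifying with onset maximization leaves /k/, /j/ stranded (no codas are permitted; onsets are limited to one consonant).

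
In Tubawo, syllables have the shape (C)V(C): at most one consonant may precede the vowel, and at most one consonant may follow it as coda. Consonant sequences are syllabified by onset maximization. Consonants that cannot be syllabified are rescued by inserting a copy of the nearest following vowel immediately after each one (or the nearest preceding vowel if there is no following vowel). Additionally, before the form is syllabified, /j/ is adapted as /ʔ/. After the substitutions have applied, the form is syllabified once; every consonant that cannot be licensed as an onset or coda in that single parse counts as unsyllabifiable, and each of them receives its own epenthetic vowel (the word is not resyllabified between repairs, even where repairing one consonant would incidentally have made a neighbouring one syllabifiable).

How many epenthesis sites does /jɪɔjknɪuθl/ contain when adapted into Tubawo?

2

After substitution the input is /ʔɪɔʔknɪuθl/.
The unsyllabifiable consonants are /k/, /l/; each receives one epenthetic vowel.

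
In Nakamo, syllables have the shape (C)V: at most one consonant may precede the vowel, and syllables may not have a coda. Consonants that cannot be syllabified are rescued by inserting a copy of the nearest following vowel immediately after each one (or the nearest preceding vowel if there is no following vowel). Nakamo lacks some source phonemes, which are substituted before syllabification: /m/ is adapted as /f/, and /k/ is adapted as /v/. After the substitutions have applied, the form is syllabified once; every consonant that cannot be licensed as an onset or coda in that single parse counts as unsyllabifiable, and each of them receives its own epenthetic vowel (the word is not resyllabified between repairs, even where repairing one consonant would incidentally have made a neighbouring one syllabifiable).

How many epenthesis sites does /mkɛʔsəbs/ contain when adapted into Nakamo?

After substitution the input is /fvɛʔsəbs/.
The unsyllabifiable consonants are /f/, /ʔ/, /b/, /s/; each receives one epenthetic vowel.

4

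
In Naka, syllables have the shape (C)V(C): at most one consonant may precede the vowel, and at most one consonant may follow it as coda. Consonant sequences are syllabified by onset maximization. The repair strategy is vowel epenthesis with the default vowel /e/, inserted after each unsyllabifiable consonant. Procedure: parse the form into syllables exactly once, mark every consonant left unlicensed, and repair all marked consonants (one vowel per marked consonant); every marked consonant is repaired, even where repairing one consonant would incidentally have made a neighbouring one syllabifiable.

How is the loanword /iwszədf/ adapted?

iwsezədfe

Syllabifying with onset maximization leaves /s/, /f/ stranded (at most one coda consonant is licensed; onsets are limited to one consonant).
Epenthesis after each stranded consonant: /s/ → /se/, /f/ → /fe/.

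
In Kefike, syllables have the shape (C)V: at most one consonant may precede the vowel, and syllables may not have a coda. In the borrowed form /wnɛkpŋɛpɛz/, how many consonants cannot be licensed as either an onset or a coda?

4

The consonants /w/, /k/, /p/, /z/ cannot be parsed into a legal (C)V syllable (no codas are permitted; onsets are limited to one consonant).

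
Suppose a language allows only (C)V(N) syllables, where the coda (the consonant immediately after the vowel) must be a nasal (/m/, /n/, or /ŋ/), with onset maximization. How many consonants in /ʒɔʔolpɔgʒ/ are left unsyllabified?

Under (C)V(N), the unsyllabifiable consonants are /l/, /g/, /ʒ/ (only a nasal (/m/, /n/, or /ŋ/) is licensed in coda position; onsets are limited to one consonant).

3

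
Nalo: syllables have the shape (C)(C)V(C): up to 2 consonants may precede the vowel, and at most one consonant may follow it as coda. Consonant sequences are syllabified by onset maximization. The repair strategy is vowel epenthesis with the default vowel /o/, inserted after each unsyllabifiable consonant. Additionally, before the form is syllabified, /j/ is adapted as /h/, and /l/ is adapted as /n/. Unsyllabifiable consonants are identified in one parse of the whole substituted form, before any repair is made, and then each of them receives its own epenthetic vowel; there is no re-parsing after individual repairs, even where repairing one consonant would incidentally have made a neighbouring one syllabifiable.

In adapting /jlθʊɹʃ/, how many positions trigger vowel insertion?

2

After substitution the input is /hnθʊɹʃ/.
The unsyllabifiable consonants are /h/, /ʃ/; each receives one epenthetic vowel.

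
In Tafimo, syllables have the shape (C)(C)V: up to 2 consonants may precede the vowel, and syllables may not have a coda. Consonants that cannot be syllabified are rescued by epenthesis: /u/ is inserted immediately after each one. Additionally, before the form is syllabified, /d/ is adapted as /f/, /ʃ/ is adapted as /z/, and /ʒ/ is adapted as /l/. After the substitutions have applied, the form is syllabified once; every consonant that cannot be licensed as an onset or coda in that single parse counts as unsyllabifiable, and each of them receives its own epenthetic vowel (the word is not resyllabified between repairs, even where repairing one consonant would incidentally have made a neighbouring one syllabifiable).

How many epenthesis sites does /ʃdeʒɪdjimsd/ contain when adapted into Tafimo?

After substitution the input is /zfelɪfjimsf/.
The unsyllabifiable consonants are /m/, /s/, /f/; each receives one epenthetic vowel.

3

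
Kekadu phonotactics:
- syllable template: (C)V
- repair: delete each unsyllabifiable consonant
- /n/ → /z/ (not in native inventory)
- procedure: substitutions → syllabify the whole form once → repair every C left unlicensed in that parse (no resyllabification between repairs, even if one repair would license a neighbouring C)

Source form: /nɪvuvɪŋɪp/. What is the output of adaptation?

Substitution: /n/ → /z/, giving /zɪvuvɪŋɪp/.
The consonants /p/ cannot be parsed into a legal (C)V syllable (no codas are permitted; onsets are limited to one consonant).
Each unlicensed consonant is deleted: /p/.

zɪvuvɪŋɪ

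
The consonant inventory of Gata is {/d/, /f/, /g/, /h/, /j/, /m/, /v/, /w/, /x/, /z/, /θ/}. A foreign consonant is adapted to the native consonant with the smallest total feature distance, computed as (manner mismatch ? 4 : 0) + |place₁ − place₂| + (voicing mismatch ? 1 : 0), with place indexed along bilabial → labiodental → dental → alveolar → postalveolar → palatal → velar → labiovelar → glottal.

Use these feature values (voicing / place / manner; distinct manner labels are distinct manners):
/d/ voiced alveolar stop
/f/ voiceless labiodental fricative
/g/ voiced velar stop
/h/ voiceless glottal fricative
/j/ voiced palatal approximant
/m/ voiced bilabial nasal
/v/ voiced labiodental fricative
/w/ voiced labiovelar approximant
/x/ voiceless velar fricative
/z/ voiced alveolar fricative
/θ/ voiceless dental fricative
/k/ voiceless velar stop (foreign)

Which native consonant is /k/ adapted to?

g

/g/ is closest: same manner (stop), place distance 0 (velar→velar), voicing differs (+1); total 1. Next closest is /d/ at distance 4.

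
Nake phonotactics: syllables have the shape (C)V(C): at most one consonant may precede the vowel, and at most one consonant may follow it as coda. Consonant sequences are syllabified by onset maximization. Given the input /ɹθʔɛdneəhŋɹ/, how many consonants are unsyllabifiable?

4

Syllabifying with onset maximization leaves /ɹ/, /θ/, /ŋ/, /ɹ/ stranded (at most one coda consonant is licensed; onsets are limited to one consonant).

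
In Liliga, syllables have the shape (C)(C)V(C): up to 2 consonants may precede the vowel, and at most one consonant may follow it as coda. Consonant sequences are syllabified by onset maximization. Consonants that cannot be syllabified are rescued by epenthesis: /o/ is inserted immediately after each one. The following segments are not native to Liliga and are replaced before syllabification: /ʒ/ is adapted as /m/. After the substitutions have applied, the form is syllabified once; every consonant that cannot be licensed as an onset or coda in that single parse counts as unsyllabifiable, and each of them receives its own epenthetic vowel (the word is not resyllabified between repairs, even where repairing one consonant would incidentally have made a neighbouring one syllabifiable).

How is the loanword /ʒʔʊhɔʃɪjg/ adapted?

Substitution: /ʒ/ → /m/, giving /mʔʊhɔʃɪjg/.
The consonants /g/ cannot be parsed into a legal (C)(C)V(C) syllable (at most one coda consonant is licensed; onsets may contain at most 2 consonants).
Epenthesis after each stranded consonant: /g/ → /go/.

mʔʊhɔʃɪjgo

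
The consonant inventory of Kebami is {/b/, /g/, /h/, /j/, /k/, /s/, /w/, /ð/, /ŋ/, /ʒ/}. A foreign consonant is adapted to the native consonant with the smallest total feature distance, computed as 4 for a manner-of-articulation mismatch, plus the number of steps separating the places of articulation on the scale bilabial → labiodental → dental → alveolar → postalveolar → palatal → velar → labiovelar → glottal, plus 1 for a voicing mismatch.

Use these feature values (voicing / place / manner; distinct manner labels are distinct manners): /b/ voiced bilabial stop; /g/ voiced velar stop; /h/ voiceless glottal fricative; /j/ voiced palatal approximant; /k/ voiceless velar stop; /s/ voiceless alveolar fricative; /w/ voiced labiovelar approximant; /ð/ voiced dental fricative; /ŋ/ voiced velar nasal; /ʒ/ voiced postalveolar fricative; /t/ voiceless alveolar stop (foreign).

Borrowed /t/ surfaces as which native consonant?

/k/ is closest: same manner (stop), place distance 3 (alveolar→velar), same voicing; total 3. Next closest is /b/ at distance 4.

k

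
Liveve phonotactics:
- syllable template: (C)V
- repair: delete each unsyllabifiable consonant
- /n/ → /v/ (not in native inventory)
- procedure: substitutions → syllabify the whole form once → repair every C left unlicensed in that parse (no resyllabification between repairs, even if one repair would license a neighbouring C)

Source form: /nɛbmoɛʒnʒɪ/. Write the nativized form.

vɛmoɛʒɪ

Substitution: /n/ → /v/, giving /vɛbmoɛʒvʒɪ/.
Under (C)V, the unsyllabifiable consonants are /b/, /ʒ/, /v/ (no codas are permitted; onsets are limited to one consonant).
Deleting the stranded consonants removes /b/, /ʒ/, /v/.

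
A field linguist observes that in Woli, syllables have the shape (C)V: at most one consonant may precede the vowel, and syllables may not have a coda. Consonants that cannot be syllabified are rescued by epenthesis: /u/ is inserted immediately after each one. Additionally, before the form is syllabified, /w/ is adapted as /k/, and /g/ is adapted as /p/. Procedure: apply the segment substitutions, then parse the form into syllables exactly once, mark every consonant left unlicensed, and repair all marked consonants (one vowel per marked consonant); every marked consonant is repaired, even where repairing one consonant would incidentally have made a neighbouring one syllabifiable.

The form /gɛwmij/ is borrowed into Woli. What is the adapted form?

Substitution: /g/ → /p/, /w/ → /k/, giving /pɛkmij/.
Syllabifying with onset maximization leaves /k/, /j/ stranded (no codas are permitted; onsets are limited to one consonant).
Inserting the epenthetic vowel yields /k/ → /ku/, /j/ → /ju/.

pɛkumiju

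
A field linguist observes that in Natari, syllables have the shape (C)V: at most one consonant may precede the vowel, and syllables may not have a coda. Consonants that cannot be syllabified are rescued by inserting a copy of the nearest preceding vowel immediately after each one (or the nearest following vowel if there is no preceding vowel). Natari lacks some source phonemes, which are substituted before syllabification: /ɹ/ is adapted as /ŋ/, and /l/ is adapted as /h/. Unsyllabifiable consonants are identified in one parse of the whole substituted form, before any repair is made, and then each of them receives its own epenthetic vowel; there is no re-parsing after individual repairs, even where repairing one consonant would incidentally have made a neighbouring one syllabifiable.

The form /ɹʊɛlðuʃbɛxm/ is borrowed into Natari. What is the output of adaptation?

ŋʊɛhɛðuʃubɛxɛmɛ

Substitution: /ɹ/ → /ŋ/, /l/ → /h/, giving /ŋʊɛhðuʃbɛxm/.
Syllabifying with onset maximization leaves /h/, /ʃ/, /x/, /m/ stranded (no codas are permitted; onsets are limited to one consonant).
Inserting the epenthetic vowel yields /h/ → /hɛ/, /ʃ/ → /ʃu/, /x/ → /xɛ/, /m/ → /mɛ/.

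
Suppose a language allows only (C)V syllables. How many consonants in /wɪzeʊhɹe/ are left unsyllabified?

Under (C)V, the unsyllabifiable consonants are /h/ (no codas are permitted; onsets are limited to one consonant).

1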